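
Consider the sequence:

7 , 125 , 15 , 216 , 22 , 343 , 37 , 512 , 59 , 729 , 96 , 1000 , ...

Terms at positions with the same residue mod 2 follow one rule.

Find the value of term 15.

251

Taking every 2nd term gives 2 separate tracks.
Subsequence A: 7, 15, 22, 37, 59, 96 — each term equals the sum of the previous two.
Subsequence B: 125, 216, 343, 512, 729, 1000 — the cubes 5³, 6³, 7³, ….
Term 15 comes from subsequence A (its 8th entry): 251.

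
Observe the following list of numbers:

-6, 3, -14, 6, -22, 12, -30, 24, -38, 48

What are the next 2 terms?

-46, 96

The terms cycle through 2 interleaved subsequences.
Track A: -6, -14, -22, -30, -38 — arithmetic with common difference −8.
Track B: 3, 6, 12, 24, 48 — a geometric progression (common ratio 2).
Term 11 comes from track A (its 6th entry): -46.
Position 12 → track B, term 6 = 96.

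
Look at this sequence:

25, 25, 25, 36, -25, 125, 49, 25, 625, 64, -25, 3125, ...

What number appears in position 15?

Split by position mod 3: positions 1, 4, 7, … form one track, and each other residue class forms its own.
Subsequence A: 25, 36, 49, 64 (consecutive squares n² from n = 5).
Subsequence B: 25, -25, 25, -25 (the oscillation 25·(−1)^(n+1)).
Subsequence C: 25, 125, 625, 3125 (successive powers of 5).
Position 15 falls in subsequence C as its term 5, giving 15625.

15625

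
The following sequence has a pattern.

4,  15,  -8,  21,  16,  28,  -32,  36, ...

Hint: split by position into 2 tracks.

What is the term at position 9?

64

Odd-indexed and even-indexed terms follow separate rules.
Stream A: 4, -8, 16, -32 — a geometric progression (common ratio -2).
Stream B: 15, 21, 28, 36 — triangular numbers n(n+1)/2 for n = 5, 6, ….
The 9th slot belongs to stream A; its 5th term is 64.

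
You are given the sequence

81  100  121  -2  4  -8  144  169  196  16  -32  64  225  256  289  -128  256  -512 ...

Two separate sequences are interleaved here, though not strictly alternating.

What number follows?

Reading positions in blocks of 6 reveals the pattern AAABBB — 2 tracks woven together.
Stream A: 81, 100, 121, 144, 169, 196, 225, 256, 289 — perfect squares starting at 9².
Stream B: -2, 4, -8, 16, -32, 64, -128, 256, -512 — multiplying by -2 each time.
Position 19 falls in stream A as its term 10, giving 324.

324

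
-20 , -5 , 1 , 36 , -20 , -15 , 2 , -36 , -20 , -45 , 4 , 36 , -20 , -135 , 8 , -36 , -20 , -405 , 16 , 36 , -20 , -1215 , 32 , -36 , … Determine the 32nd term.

-36

Taking every 4th term gives 4 separate tracks.
Stream A = -20, -20, -20, -20, -20, -20: constant -20.
Stream B = -5, -15, -45, -135, -405, -1215: a geometric progression (common ratio 3).
Stream C = 1, 2, 4, 8, 16, 32: successive powers of 2.
Stream D = 36, -36, 36, -36, 36, -36: the oscillation 36·(−1)^(n+1).
The 32nd slot belongs to stream D; its 8th term is -36.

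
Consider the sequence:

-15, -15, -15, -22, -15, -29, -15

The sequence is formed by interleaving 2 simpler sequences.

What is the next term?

Odd-indexed and even-indexed terms follow separate rules.
Track A is -15, -15, -15, -15, which is constant -15.
Track B is -15, -22, -29, which is linear: a_n = -8 − 7·n.
Term 8 comes from track B (its 4th entry): -36.

-36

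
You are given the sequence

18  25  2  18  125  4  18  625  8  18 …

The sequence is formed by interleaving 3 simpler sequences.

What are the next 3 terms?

Read the sequence 3 terms at a time; column i is its own pattern.
Stream A: 18, 18, 18, 18. Constant 18.
Stream B: 25, 125, 625. Powers 5^2, 5^3, 5^4, ….
Stream C: 2, 4, 8. Geometric with ratio 2.
Term 11 comes from stream B (its 4th entry): 3125.
Position 12 falls in stream C as its term 4, giving 16.
The 13th slot belongs to stream A; its 5th term is 18.

3125, 16, 18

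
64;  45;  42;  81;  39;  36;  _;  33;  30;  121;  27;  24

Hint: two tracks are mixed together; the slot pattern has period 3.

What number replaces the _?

The slot pattern repeats as ABB (period 3), so there are 2 interleaved tracks.
Track A = 64, 81, ?, 121: perfect squares starting at 8².
Track B = 45, 42, 39, 36, 33, 30, 27, 24: subtracting 3 each time.
Track A's pattern makes the blank 100.

100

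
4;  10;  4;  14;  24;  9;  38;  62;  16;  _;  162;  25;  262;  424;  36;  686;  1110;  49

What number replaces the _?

The slot pattern repeats as AAB (period 3), so there are 2 interleaved tracks.
Track A: 4, 10, 14, 24, 38, 62, ?, 162, 262, 424, 686, 1110 — Fibonacci-style (each term is the sum of the two before it).
Track B: 4, 9, 16, 25, 36, 49 — perfect squares starting at 2².
Filling track A at index 7 by its rule yields 100.

100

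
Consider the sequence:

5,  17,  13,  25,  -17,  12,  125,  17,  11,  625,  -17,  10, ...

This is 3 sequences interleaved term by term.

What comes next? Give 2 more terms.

3125, 17

Split by position mod 3: positions 1, 4, 7, … form one track, and each other residue class forms its own.
Stream A = 5, 25, 125, 625: powers 5^1, 5^2, 5^3, ….
Stream B = 17, -17, 17, -17: oscillating between 17 and -17.
Stream C = 13, 12, 11, 10: arithmetic with common difference −1.
Term 13 comes from stream A (its 5th entry): 3125.
Position 14 falls in stream B as its term 5, giving 17.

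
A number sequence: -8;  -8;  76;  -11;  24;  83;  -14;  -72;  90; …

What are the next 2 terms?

Read the sequence 3 terms at a time; column i is its own pattern.
Track A: -8, -11, -14 (linear: a_n = -5 − 3·n).
Track B: -8, 24, -72 (multiplying by -3 each time).
Track C: 76, 83, 90 (adding 7 each time).
Position 10 → track A, term 4 = -17.
The 11th slot belongs to track B; its 4th term is 216.

-17, 216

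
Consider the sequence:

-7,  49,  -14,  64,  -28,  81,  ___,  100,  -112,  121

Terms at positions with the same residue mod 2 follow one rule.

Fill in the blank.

The terms cycle through 2 interleaved subsequences.
Stream A: -7, -14, -28, ?, -112 — a geometric progression (common ratio 2).
Stream B: 49, 64, 81, 100, 121 — perfect squares starting at 7².
Filling stream A at index 4 by its rule yields -56.

-56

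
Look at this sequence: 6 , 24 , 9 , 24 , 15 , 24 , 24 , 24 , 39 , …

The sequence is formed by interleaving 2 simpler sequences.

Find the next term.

Split by position mod 2 into 2 tracks.
Stream A is 6, 9, 15, 24, 39, which is a Fibonacci-like recurrence a_n = a_{n-1} + a_{n-2}.
Stream B is 24, 24, 24, 24, which is constant 24.
The 10th slot belongs to stream B; its 5th term is 24.

24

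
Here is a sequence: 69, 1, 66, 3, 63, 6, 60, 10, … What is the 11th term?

Positions 1, 3, 5, … form one subsequence and positions 2, 4, 6, … form another.
Stream A: 69, 66, 63, 60 — subtracting 3 each time.
Stream B: 1, 3, 6, 10 — the triangular numbers T_1, T_2, ….
Position 11 falls in stream A as its term 6, giving 54.

54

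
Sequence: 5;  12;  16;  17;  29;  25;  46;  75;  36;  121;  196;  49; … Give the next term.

317

Reading positions in blocks of 3 reveals the pattern AAB — 2 tracks woven together.
Subsequence A: 5, 12, 17, 29, 46, 75, 121, 196. A Fibonacci-like recurrence a_n = a_{n-1} + a_{n-2}.
Subsequence B: 16, 25, 36, 49. The squares 4², 5², 6², ….
The 13th slot belongs to subsequence A; its 9th term is 317.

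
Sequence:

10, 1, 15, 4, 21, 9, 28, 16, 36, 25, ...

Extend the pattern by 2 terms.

45, 36

Odd-indexed and even-indexed terms follow separate rules.
Stream A is 10, 15, 21, 28, 36, which is triangular numbers starting at T_4.
Stream B is 1, 4, 9, 16, 25, which is the squares 1², 2², 3², ….
Position 11 → stream A, term 6 = 45.
Position 12 → stream B, term 6 = 36.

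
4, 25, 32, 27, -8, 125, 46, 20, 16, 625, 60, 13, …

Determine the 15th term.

74

Taking every 4th term gives 4 separate tracks.
Stream A: 4, -8, 16 (geometric, ×-2 each step).
Stream B: 25, 125, 625 (powers 5^2, 5^3, 5^4, …).
Stream C: 32, 46, 60 (arithmetic with common difference +14).
Stream D: 27, 20, 13 (linear: a_n = 34 − 7·n).
Position 15 falls in stream C as its term 4, giving 74.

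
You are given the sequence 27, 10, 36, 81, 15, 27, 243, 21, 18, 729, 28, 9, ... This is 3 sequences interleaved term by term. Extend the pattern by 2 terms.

The terms cycle through 3 interleaved subsequences.
Track A: 27, 81, 243, 729 (powers 3^3, 3^4, 3^5, …).
Track B: 10, 15, 21, 28 (triangular numbers starting at T_4).
Track C: 36, 27, 18, 9 (arithmetic, step −9).
The 13th slot belongs to track A; its 5th term is 2187.
The 14th slot belongs to track B; its 5th term is 36.

2187, 36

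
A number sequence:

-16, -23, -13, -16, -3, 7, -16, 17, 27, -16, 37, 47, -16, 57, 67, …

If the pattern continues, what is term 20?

97

Reading positions in blocks of 3 reveals the pattern ABB — 2 tracks woven together.
Track A: -16, -16, -16, -16, -16 — always -16.
Track B: -23, -13, -3, 7, 17, 27, 37, 47, 57, 67 — adding 10 each time.
The 20th slot belongs to track B; its 13th term is 97.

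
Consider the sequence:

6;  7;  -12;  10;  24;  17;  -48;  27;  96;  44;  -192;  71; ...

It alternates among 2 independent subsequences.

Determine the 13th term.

Split by position mod 2 into 2 tracks.
Subsequence A is 6, -12, 24, -48, 96, -192, which is multiplying by -2 each time.
Subsequence B is 7, 10, 17, 27, 44, 71, which is each term equals the sum of the previous two.
Term 13 comes from subsequence A (its 7th entry): 384.

384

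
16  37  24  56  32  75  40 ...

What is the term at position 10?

Split by position mod 2 into 2 tracks.
Track A: 16, 24, 32, 40 — adding 8 each time.
Track B: 37, 56, 75 — arithmetic, step +19.
Term 10 comes from track B (its 5th entry): 113.

113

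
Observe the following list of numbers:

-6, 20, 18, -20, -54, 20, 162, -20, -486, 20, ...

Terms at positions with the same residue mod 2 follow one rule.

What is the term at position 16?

Split by position mod 2 into 2 tracks.
Track A is -6, 18, -54, 162, -486, which is geometric, ×-3 each step.
Track B is 20, -20, 20, -20, 20, which is alternating ±20.
The 16th slot belongs to track B; its 8th term is -20.

-20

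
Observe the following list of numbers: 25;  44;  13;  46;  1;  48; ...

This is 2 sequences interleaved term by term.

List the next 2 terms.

-11, 50

Odd-indexed and even-indexed terms follow separate rules.
Track A is 25, 13, 1, which is arithmetic with common difference −12.
Track B is 44, 46, 48, which is arithmetic, step +2.
Position 7 → track A, term 4 = -11.
Position 8 → track B, term 4 = 50.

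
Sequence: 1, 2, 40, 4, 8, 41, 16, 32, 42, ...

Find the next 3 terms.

Positions follow the repeating pattern AAB; grouping by letter gives 2 tracks.
Track A is 1, 2, 4, 8, 16, 32, which is geometric with ratio 2.
Track B is 40, 41, 42, which is arithmetic, step +1.
Position 10 → track A, term 7 = 64.
Position 11 → track A, term 8 = 128.
Position 12 falls in track B as its term 4, giving 43.

64, 128, 43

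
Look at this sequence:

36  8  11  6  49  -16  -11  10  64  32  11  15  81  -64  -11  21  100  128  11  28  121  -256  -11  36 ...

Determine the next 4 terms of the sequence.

144, 512, 11, 45

Read the sequence 4 terms at a time; column i is its own pattern.
Track A: 36, 49, 64, 81, 100, 121 (the squares 6², 7², 8², …).
Track B: 8, -16, 32, -64, 128, -256 (a geometric progression (common ratio -2)).
Track C: 11, -11, 11, -11, 11, -11 (oscillating between 11 and -11).
Track D: 6, 10, 15, 21, 28, 36 (triangular numbers n(n+1)/2 for n = 3, 4, …).
The 25th slot belongs to track A; its 7th term is 144.
Position 26 → track B, term 7 = 512.
Position 27 → track C, term 7 = 11.
Term 28 comes from track D (its 7th entry): 45.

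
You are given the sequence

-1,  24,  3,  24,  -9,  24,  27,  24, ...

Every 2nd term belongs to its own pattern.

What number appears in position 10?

Positions 1, 3, 5, … form one subsequence and positions 2, 4, 6, … form another.
Subsequence A: -1, 3, -9, 27 — geometric with ratio -3.
Subsequence B: 24, 24, 24, 24 — the constant sequence 24.
Term 10 comes from subsequence B (its 5th entry): 24.

24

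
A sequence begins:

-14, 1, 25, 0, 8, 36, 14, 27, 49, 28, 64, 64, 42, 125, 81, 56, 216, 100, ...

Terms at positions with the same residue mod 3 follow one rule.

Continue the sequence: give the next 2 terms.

70, 343

Read the sequence 3 terms at a time; column i is its own pattern.
Subsequence A is -14, 0, 14, 28, 42, 56, which is arithmetic with common difference +14.
Subsequence B is 1, 8, 27, 64, 125, 216, which is the cubes 1³, 2³, 3³, ….
Subsequence C is 25, 36, 49, 64, 81, 100, which is perfect squares starting at 5².
Term 19 comes from subsequence A (its 7th entry): 70.
Term 20 comes from subsequence B (its 7th entry): 343.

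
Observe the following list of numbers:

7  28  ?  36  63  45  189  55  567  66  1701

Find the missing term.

Taking every 2nd term gives 2 separate tracks.
Track A is 7, ?, 63, 189, 567, 1701, which is a geometric progression (common ratio 3).
Track B is 28, 36, 45, 55, 66, which is triangular numbers n(n+1)/2 for n = 7, 8, ….
Filling track A at index 2 by its rule yields 21.

21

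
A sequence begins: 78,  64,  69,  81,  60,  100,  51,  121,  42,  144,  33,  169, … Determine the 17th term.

6

Positions 1, 3, 5, … form one subsequence and positions 2, 4, 6, … form another.
Subsequence A: 78, 69, 60, 51, 42, 33 (arithmetic, step −9).
Subsequence B: 64, 81, 100, 121, 144, 169 (the squares 8², 9², 10², …).
Term 17 comes from subsequence A (its 9th entry): 6.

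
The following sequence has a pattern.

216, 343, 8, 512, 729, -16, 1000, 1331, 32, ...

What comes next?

Positions follow the repeating pattern AAB; grouping by letter gives 2 tracks.
Track A = 216, 343, 512, 729, 1000, 1331: the cubes 6³, 7³, 8³, ….
Track B = 8, -16, 32: geometric with ratio -2.
Position 10 falls in track A as its term 7, giving 1728.

1728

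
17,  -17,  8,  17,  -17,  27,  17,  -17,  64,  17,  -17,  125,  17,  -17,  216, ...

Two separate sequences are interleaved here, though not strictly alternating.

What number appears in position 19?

Reading positions in blocks of 3 reveals the pattern AAB — 2 tracks woven together.
Track A = 17, -17, 17, -17, 17, -17, 17, -17, 17, -17: alternating ±17.
Track B = 8, 27, 64, 125, 216: consecutive cubes n³ from n = 2.
Position 19 falls in track A as its term 13, giving 17.

17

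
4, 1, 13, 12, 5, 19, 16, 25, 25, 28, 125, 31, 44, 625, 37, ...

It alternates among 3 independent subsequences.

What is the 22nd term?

Split by position mod 3 into 3 tracks.
Stream A: 4, 12, 16, 28, 44 — Fibonacci-style (each term is the sum of the two before it).
Stream B: 1, 5, 25, 125, 625 — multiplying by 5 each time.
Stream C: 13, 19, 25, 31, 37 — adding 6 each time.
Position 22 falls in stream A as its term 8, giving 188.

188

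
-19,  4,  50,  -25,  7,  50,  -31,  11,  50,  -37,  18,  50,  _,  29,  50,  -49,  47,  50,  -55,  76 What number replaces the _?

Split by position mod 3 into 3 tracks.
Stream A: -19, -25, -31, -37, ?, -49, -55. Arithmetic, step −6.
Stream B: 4, 7, 11, 18, 29, 47, 76. A Fibonacci-like recurrence a_n = a_{n-1} + a_{n-2}.
Stream C: 50, 50, 50, 50, 50, 50. The constant sequence 50.
So the missing entry in stream A is -43.

-43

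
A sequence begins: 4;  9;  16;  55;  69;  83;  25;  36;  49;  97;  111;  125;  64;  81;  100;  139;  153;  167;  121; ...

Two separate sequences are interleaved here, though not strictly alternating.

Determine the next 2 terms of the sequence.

Positions follow the repeating pattern AAABBB; grouping by letter gives 2 tracks.
Track A: 4, 9, 16, 25, 36, 49, 64, 81, 100, 121 (the squares 2², 3², 4², …).
Track B: 55, 69, 83, 97, 111, 125, 139, 153, 167 (arithmetic with common difference +14).
Term 20 comes from track A (its 11th entry): 144.
Term 21 comes from track A (its 12th entry): 169.

144, 169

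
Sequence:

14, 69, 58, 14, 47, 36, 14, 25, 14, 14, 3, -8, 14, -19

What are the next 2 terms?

Reading positions in blocks of 3 reveals the pattern ABB — 2 tracks woven together.
Stream A = 14, 14, 14, 14, 14: the constant sequence 14.
Stream B = 69, 58, 47, 36, 25, 14, 3, -8, -19: arithmetic, step −11.
Position 15 falls in stream B as its term 10, giving -30.
Term 16 comes from stream A (its 6th entry): 14.

-30, 14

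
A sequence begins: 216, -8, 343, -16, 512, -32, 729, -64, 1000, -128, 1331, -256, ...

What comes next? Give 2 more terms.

The terms cycle through 2 interleaved subsequences.
Subsequence A = 216, 343, 512, 729, 1000, 1331: consecutive cubes n³ from n = 6.
Subsequence B = -8, -16, -32, -64, -128, -256: geometric, ×2 each step.
Position 13 falls in subsequence A as its term 7, giving 1728.
The 14th slot belongs to subsequence B; its 7th term is -512.

1728, -512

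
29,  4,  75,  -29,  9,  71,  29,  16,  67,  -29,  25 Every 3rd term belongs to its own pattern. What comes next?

The terms cycle through 3 interleaved subsequences.
Track A is 29, -29, 29, -29, which is alternating ±29.
Track B is 4, 9, 16, 25, which is perfect squares starting at 2².
Track C is 75, 71, 67, which is subtracting 4 each time.
Position 12 falls in track C as its term 4, giving 63.

63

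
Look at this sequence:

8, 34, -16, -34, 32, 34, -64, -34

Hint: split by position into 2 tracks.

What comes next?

128

Positions 1, 3, 5, … form one subsequence and positions 2, 4, 6, … form another.
Subsequence A: 8, -16, 32, -64 (geometric, ×-2 each step).
Subsequence B: 34, -34, 34, -34 (the oscillation 34·(−1)^(n+1)).
Position 9 falls in subsequence A as its term 5, giving 128.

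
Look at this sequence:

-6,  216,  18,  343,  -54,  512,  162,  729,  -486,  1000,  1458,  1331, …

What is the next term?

Odd-indexed and even-indexed terms follow separate rules.
Track A: -6, 18, -54, 162, -486, 1458 (geometric, ×-3 each step).
Track B: 216, 343, 512, 729, 1000, 1331 (consecutive cubes n³ from n = 6).
The 13th slot belongs to track A; its 7th term is -4374.

-4374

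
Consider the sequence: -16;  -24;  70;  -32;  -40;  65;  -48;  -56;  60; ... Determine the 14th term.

-88

The slot pattern repeats as AAB (period 3), so there are 2 interleaved tracks.
Stream A: -16, -24, -32, -40, -48, -56 — subtracting 8 each time.
Stream B: 70, 65, 60 — linear: a_n = 75 − 5·n.
Position 14 falls in stream A as its term 10, giving -88.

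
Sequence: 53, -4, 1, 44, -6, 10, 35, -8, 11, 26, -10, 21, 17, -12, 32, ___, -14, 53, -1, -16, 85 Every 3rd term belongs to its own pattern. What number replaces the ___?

Split by position mod 3: positions 1, 4, 7, … form one track, and each other residue class forms its own.
Track A is 53, 44, 35, 26, 17, ?, -1, which is arithmetic with common difference −9.
Track B is -4, -6, -8, -10, -12, -14, -16, which is arithmetic with common difference −2.
Track C is 1, 10, 11, 21, 32, 53, 85, which is each term equals the sum of the previous two.
The gap is track A's term 6; the rule gives 8.

8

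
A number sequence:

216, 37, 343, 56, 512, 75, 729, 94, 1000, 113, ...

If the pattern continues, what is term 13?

1728

Positions 1, 3, 5, … form one subsequence and positions 2, 4, 6, … form another.
Subsequence A: 216, 343, 512, 729, 1000 (the cubes 6³, 7³, 8³, …).
Subsequence B: 37, 56, 75, 94, 113 (arithmetic with common difference +19).
The 13th slot belongs to subsequence A; its 7th term is 1728.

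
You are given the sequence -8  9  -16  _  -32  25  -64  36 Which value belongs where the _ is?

16

Positions 1, 3, 5, … form one subsequence and positions 2, 4, 6, … form another.
Track A: -8, -16, -32, -64. Geometric with ratio 2.
Track B: 9, ?, 25, 36. The squares 3², 4², 5², ….
So the missing entry in track B is 16.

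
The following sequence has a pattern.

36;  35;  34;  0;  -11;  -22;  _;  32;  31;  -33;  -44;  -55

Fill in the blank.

33

Positions follow the repeating pattern AAABBB; grouping by letter gives 2 tracks.
Track A: 36, 35, 34, ?, 32, 31. Arithmetic, step −1.
Track B: 0, -11, -22, -33, -44, -55. Subtracting 11 each time.
The gap is track A's term 4; the rule gives 33.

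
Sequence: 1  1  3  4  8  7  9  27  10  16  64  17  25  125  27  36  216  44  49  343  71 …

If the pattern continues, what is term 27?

186

Read the sequence 3 terms at a time; column i is its own pattern.
Subsequence A = 1, 4, 9, 16, 25, 36, 49: the squares 1², 2², 3², ….
Subsequence B = 1, 8, 27, 64, 125, 216, 343: the cubes 1³, 2³, 3³, ….
Subsequence C = 3, 7, 10, 17, 27, 44, 71: a Fibonacci-like recurrence a_n = a_{n-1} + a_{n-2}.
Term 27 comes from subsequence C (its 9th entry): 186.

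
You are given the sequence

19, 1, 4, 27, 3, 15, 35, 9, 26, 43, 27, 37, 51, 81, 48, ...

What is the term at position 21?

70

Taking every 3rd term gives 3 separate tracks.
Stream A: 19, 27, 35, 43, 51. Adding 8 each time.
Stream B: 1, 3, 9, 27, 81. Multiplying by 3 each time.
Stream C: 4, 15, 26, 37, 48. Arithmetic with common difference +11.
The 21st slot belongs to stream C; its 7th term is 70.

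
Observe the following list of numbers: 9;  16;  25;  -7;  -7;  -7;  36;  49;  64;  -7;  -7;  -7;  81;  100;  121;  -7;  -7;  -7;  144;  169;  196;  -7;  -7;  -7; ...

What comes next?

Positions follow the repeating pattern AAABBB; grouping by letter gives 2 tracks.
Stream A = 9, 16, 25, 36, 49, 64, 81, 100, 121, 144, 169, 196: the squares 3², 4², 5², ….
Stream B = -7, -7, -7, -7, -7, -7, -7, -7, -7, -7, -7, -7: constant -7.
Position 25 → stream A, term 13 = 225.

225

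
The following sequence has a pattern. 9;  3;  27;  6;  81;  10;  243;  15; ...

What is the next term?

Split by position mod 2 into 2 tracks.
Subsequence A is 9, 27, 81, 243, which is powers of 3.
Subsequence B is 3, 6, 10, 15, which is triangular numbers n(n+1)/2 for n = 2, 3, ….
Position 9 → subsequence A, term 5 = 729.

729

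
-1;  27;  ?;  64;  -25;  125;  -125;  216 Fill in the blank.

The terms cycle through 2 interleaved subsequences.
Stream A: -1, ?, -25, -125. A geometric progression (common ratio 5).
Stream B: 27, 64, 125, 216. Perfect cubes starting at 3³.
So the missing entry in stream A is -5.

-5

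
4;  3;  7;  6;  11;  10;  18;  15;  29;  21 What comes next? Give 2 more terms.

The terms cycle through 2 interleaved subsequences.
Subsequence A is 4, 7, 11, 18, 29, which is Fibonacci-style (each term is the sum of the two before it).
Subsequence B is 3, 6, 10, 15, 21, which is triangular numbers n(n+1)/2 for n = 2, 3, ….
Position 11 falls in subsequence A as its term 6, giving 47.
The 12th slot belongs to subsequence B; its 6th term is 28.

47, 28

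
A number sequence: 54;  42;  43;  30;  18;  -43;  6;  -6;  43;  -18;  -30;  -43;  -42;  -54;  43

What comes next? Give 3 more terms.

The slot pattern repeats as AAB (period 3), so there are 2 interleaved tracks.
Track A: 54, 42, 30, 18, 6, -6, -18, -30, -42, -54 — arithmetic with common difference −12.
Track B: 43, -43, 43, -43, 43 — oscillating between 43 and -43.
Term 16 comes from track A (its 11th entry): -66.
Position 17 falls in track A as its term 12, giving -78.
Position 18 → track B, term 6 = -43.

-66, -78, -43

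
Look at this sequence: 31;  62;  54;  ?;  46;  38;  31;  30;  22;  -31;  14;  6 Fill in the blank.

The slot pattern repeats as ABB (period 3), so there are 2 interleaved tracks.
Track A: 31, ?, 31, -31 — oscillating between 31 and -31.
Track B: 62, 54, 46, 38, 30, 22, 14, 6 — arithmetic, step −8.
Filling track A at index 2 by its rule yields -31.

-31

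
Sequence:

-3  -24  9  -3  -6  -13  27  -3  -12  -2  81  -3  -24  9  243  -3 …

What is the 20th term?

-3

The terms cycle through 4 interleaved subsequences.
Track A: -3, -6, -12, -24. A geometric progression (common ratio 2).
Track B: -24, -13, -2, 9. Arithmetic, step +11.
Track C: 9, 27, 81, 243. Powers of 3.
Track D: -3, -3, -3, -3. Always -3.
Position 20 falls in track D as its term 5, giving -3.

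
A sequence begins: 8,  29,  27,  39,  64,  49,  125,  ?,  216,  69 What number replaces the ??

Positions 1, 3, 5, … form one subsequence and positions 2, 4, 6, … form another.
Subsequence A = 8, 27, 64, 125, 216: the cubes 2³, 3³, 4³, ….
Subsequence B = 29, 39, 49, ?, 69: arithmetic with common difference +10.
The gap is subsequence B's term 4; the rule gives 59.

59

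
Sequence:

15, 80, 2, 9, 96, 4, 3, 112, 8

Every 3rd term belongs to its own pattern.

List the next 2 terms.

Read the sequence 3 terms at a time; column i is its own pattern.
Stream A: 15, 9, 3 (arithmetic with common difference −6).
Stream B: 80, 96, 112 (adding 16 each time).
Stream C: 2, 4, 8 (powers of 2).
Position 10 falls in stream A as its term 4, giving -3.
Position 11 → stream B, term 4 = 128.

-3, 128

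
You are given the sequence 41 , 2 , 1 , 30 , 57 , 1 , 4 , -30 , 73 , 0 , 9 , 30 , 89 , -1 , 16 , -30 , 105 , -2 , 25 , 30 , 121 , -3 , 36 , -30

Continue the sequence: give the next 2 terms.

Read the sequence 4 terms at a time; column i is its own pattern.
Subsequence A: 41, 57, 73, 89, 105, 121. Linear: a_n = 25 + 16·n.
Subsequence B: 2, 1, 0, -1, -2, -3. Linear: a_n = 3 − n.
Subsequence C: 1, 4, 9, 16, 25, 36. Perfect squares starting at 1².
Subsequence D: 30, -30, 30, -30, 30, -30. The oscillation 30·(−1)^(n+1).
Term 25 comes from subsequence A (its 7th entry): 137.
Position 26 falls in subsequence B as its term 7, giving -4.

137, -4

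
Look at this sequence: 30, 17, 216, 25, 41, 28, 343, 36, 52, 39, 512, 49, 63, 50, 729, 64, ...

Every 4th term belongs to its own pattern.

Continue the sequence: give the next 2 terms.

74, 61

The terms cycle through 4 interleaved subsequences.
Subsequence A: 30, 41, 52, 63. Adding 11 each time.
Subsequence B: 17, 28, 39, 50. Arithmetic with common difference +11.
Subsequence C: 216, 343, 512, 729. The cubes 6³, 7³, 8³, ….
Subsequence D: 25, 36, 49, 64. The squares 5², 6², 7², ….
Position 17 falls in subsequence A as its term 5, giving 74.
Position 18 falls in subsequence B as its term 5, giving 61.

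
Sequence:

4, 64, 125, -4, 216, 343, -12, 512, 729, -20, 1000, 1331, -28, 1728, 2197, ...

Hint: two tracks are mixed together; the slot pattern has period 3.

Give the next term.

Positions follow the repeating pattern ABB; grouping by letter gives 2 tracks.
Track A: 4, -4, -12, -20, -28 — arithmetic with common difference −8.
Track B: 64, 125, 216, 343, 512, 729, 1000, 1331, 1728, 2197 — perfect cubes starting at 4³.
The 16th slot belongs to track A; its 6th term is -36.

-36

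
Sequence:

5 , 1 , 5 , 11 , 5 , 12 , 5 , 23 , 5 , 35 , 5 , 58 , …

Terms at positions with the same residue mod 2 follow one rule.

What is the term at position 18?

244

Taking every 2nd term gives 2 separate tracks.
Stream A is 5, 5, 5, 5, 5, 5, which is always 5.
Stream B is 1, 11, 12, 23, 35, 58, which is each term equals the sum of the previous two.
Position 18 falls in stream B as its term 9, giving 244.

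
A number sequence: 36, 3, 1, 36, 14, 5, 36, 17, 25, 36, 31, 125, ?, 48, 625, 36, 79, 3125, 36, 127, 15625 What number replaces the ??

Split by position mod 3 into 3 tracks.
Track A: 36, 36, 36, 36, ?, 36, 36 (the constant sequence 36).
Track B: 3, 14, 17, 31, 48, 79, 127 (each term equals the sum of the previous two).
Track C: 1, 5, 25, 125, 625, 3125, 15625 (powers of 5).
Filling track A at index 5 by its rule yields 36.

36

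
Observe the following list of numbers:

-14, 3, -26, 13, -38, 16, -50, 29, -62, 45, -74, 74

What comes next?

-86

Taking every 2nd term gives 2 separate tracks.
Stream A: -14, -26, -38, -50, -62, -74. Subtracting 12 each time.
Stream B: 3, 13, 16, 29, 45, 74. Each term equals the sum of the previous two.
The 13th slot belongs to stream A; its 7th term is -86.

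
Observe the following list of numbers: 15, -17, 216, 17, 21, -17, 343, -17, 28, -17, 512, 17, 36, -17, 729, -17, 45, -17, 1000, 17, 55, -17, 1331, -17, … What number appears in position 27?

Split by position mod 4: positions 1, 5, 9, … form one track, and each other residue class forms its own.
Track A: 15, 21, 28, 36, 45, 55 — triangular numbers n(n+1)/2 for n = 5, 6, ….
Track B: -17, -17, -17, -17, -17, -17 — constant -17.
Track C: 216, 343, 512, 729, 1000, 1331 — consecutive cubes n³ from n = 6.
Track D: 17, -17, 17, -17, 17, -17 — oscillating between 17 and -17.
The 27th slot belongs to track C; its 7th term is 1728.

1728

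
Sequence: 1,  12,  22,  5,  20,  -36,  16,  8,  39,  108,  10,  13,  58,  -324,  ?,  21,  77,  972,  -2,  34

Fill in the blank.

The terms cycle through 4 interleaved subsequences.
Stream A is 1, 20, 39, 58, 77, which is linear: a_n = -18 + 19·n.
Stream B is 12, -36, 108, -324, 972, which is geometric, ×-3 each step.
Stream C is 22, 16, 10, ?, -2, which is linear: a_n = 28 − 6·n.
Stream D is 5, 8, 13, 21, 34, which is each term equals the sum of the previous two.
Filling stream C at index 4 by its rule yields 4.

4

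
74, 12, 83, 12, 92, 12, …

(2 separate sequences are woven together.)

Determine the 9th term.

110

The terms cycle through 2 interleaved subsequences.
Track A = 74, 83, 92: linear: a_n = 65 + 9·n.
Track B = 12, 12, 12: constant 12.
Position 9 falls in track A as its term 5, giving 110.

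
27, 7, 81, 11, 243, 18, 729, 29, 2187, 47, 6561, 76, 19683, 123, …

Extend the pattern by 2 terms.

Taking every 2nd term gives 2 separate tracks.
Stream A: 27, 81, 243, 729, 2187, 6561, 19683. Powers 3^3, 3^4, 3^5, ….
Stream B: 7, 11, 18, 29, 47, 76, 123. Fibonacci-style (each term is the sum of the two before it).
The 15th slot belongs to stream A; its 8th term is 59049.
Position 16 → stream B, term 8 = 199.

59049, 199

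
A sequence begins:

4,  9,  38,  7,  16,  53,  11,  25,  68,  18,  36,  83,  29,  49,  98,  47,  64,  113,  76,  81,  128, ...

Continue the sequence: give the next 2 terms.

123, 100

Split by position mod 3: positions 1, 4, 7, … form one track, and each other residue class forms its own.
Subsequence A: 4, 7, 11, 18, 29, 47, 76 (each term equals the sum of the previous two).
Subsequence B: 9, 16, 25, 36, 49, 64, 81 (perfect squares starting at 3²).
Subsequence C: 38, 53, 68, 83, 98, 113, 128 (arithmetic, step +15).
The 22nd slot belongs to subsequence A; its 8th term is 123.
Position 23 falls in subsequence B as its term 8, giving 100.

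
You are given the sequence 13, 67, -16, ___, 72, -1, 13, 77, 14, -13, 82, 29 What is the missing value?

Split by position mod 3: positions 1, 4, 7, … form one track, and each other residue class forms its own.
Stream A: 13, ?, 13, -13 — alternating ±13.
Stream B: 67, 72, 77, 82 — linear: a_n = 62 + 5·n.
Stream C: -16, -1, 14, 29 — arithmetic, step +15.
Stream A's pattern makes the blank -13.

-13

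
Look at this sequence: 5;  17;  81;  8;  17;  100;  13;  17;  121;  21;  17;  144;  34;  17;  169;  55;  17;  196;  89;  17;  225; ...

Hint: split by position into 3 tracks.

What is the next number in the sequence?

144

Split by position mod 3 into 3 tracks.
Track A is 5, 8, 13, 21, 34, 55, 89, which is each term equals the sum of the previous two.
Track B is 17, 17, 17, 17, 17, 17, 17, which is always 17.
Track C is 81, 100, 121, 144, 169, 196, 225, which is the squares 9², 10², 11², ….
The 22nd slot belongs to track A; its 8th term is 144.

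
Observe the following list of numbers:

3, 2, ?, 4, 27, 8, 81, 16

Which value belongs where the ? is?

9

The terms cycle through 2 interleaved subsequences.
Stream A: 3, ?, 27, 81 (geometric with ratio 3).
Stream B: 2, 4, 8, 16 (powers 2^1, 2^2, 2^3, …).
Stream A's pattern makes the blank 9.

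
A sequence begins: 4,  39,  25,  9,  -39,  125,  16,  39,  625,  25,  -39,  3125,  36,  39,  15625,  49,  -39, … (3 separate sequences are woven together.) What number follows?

78125

Taking every 3rd term gives 3 separate tracks.
Track A: 4, 9, 16, 25, 36, 49 (the squares 2², 3², 4², …).
Track B: 39, -39, 39, -39, 39, -39 (the oscillation 39·(−1)^(n+1)).
Track C: 25, 125, 625, 3125, 15625 (powers of 5).
Position 18 falls in track C as its term 6, giving 78125.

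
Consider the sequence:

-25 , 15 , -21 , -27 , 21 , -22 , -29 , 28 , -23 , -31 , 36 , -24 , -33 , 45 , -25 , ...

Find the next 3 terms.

Split by position mod 3 into 3 tracks.
Subsequence A: -25, -27, -29, -31, -33. Arithmetic, step −2.
Subsequence B: 15, 21, 28, 36, 45. The triangular numbers T_5, T_6, ….
Subsequence C: -21, -22, -23, -24, -25. Linear: a_n = -20 − n.
Position 16 falls in subsequence A as its term 6, giving -35.
Term 17 comes from subsequence B (its 6th entry): 55.
Position 18 → subsequence C, term 6 = -26.

-35, 55, -26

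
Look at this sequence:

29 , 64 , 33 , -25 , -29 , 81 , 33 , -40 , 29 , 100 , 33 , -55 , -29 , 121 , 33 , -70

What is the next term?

29

Split by position mod 4: positions 1, 5, 9, … form one track, and each other residue class forms its own.
Stream A is 29, -29, 29, -29, which is alternating ±29.
Stream B is 64, 81, 100, 121, which is the squares 8², 9², 10², ….
Stream C is 33, 33, 33, 33, which is always 33.
Stream D is -25, -40, -55, -70, which is linear: a_n = -10 − 15·n.
Term 17 comes from stream A (its 5th entry): 29.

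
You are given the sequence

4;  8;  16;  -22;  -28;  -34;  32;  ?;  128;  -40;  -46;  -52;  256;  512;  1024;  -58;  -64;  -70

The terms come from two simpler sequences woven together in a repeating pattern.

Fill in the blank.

64

Positions follow the repeating pattern AAABBB; grouping by letter gives 2 tracks.
Track A: 4, 8, 16, 32, ?, 128, 256, 512, 1024 (successive powers of 2).
Track B: -22, -28, -34, -40, -46, -52, -58, -64, -70 (arithmetic with common difference −6).
Filling track A at index 5 by its rule yields 64.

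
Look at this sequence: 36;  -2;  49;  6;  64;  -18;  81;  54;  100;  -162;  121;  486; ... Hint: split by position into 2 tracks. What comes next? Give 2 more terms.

144, -1458

Taking every 2nd term gives 2 separate tracks.
Subsequence A: 36, 49, 64, 81, 100, 121 — perfect squares starting at 6².
Subsequence B: -2, 6, -18, 54, -162, 486 — geometric with ratio -3.
Position 13 → subsequence A, term 7 = 144.
Term 14 comes from subsequence B (its 7th entry): -1458.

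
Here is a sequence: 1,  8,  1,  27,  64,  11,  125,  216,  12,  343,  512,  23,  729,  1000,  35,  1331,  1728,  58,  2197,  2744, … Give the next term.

Positions follow the repeating pattern AAB; grouping by letter gives 2 tracks.
Track A: 1, 8, 27, 64, 125, 216, 343, 512, 729, 1000, 1331, 1728, 2197, 2744. Perfect cubes starting at 1³.
Track B: 1, 11, 12, 23, 35, 58. Fibonacci-style (each term is the sum of the two before it).
Position 21 → track B, term 7 = 93.

93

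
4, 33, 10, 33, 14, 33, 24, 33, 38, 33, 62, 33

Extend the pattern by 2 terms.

100, 33

Split by position mod 2 into 2 tracks.
Track A: 4, 10, 14, 24, 38, 62 (each term equals the sum of the previous two).
Track B: 33, 33, 33, 33, 33, 33 (the constant sequence 33).
Position 13 → track A, term 7 = 100.
Position 14 falls in track B as its term 7, giving 33.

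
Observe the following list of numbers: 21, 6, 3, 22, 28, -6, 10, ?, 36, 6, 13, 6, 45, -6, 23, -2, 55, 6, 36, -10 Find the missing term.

The terms cycle through 4 interleaved subsequences.
Subsequence A is 21, 28, 36, 45, 55, which is the triangular numbers T_6, T_7, ….
Subsequence B is 6, -6, 6, -6, 6, which is oscillating between 6 and -6.
Subsequence C is 3, 10, 13, 23, 36, which is each term equals the sum of the previous two.
Subsequence D is 22, ?, 6, -2, -10, which is subtracting 8 each time.
Filling subsequence D at index 2 by its rule yields 14.

14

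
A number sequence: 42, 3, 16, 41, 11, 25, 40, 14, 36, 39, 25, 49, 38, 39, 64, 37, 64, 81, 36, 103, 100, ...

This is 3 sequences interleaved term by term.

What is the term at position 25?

The terms cycle through 3 interleaved subsequences.
Track A: 42, 41, 40, 39, 38, 37, 36 (arithmetic with common difference −1).
Track B: 3, 11, 14, 25, 39, 64, 103 (each term equals the sum of the previous two).
Track C: 16, 25, 36, 49, 64, 81, 100 (perfect squares starting at 4²).
Term 25 comes from track A (its 9th entry): 34.

34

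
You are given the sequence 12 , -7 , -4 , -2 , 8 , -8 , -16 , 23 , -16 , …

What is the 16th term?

-58

Split by position mod 3 into 3 tracks.
Track A = 12, -2, -16: linear: a_n = 26 − 14·n.
Track B = -7, 8, 23: linear: a_n = -22 + 15·n.
Track C = -4, -8, -16: multiplying by 2 each time.
Term 16 comes from track A (its 6th entry): -58.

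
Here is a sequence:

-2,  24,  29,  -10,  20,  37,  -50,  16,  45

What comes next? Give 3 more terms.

-250, 12, 53

The terms cycle through 3 interleaved subsequences.
Track A = -2, -10, -50: multiplying by 5 each time.
Track B = 24, 20, 16: arithmetic with common difference −4.
Track C = 29, 37, 45: linear: a_n = 21 + 8·n.
Position 10 → track A, term 4 = -250.
Position 11 → track B, term 4 = 12.
Position 12 falls in track C as its term 4, giving 53.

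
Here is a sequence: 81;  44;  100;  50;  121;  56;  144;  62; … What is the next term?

Split by position mod 2 into 2 tracks.
Track A is 81, 100, 121, 144, which is consecutive squares n² from n = 9.
Track B is 44, 50, 56, 62, which is arithmetic with common difference +6.
Position 9 → track A, term 5 = 169.

169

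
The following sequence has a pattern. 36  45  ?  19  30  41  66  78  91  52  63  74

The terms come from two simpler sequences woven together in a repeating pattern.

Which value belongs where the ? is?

55

Positions follow the repeating pattern AAABBB; grouping by letter gives 2 tracks.
Subsequence A: 36, 45, ?, 66, 78, 91. Triangular numbers starting at T_8.
Subsequence B: 19, 30, 41, 52, 63, 74. Arithmetic, step +11.
So the missing entry in subsequence A is 55.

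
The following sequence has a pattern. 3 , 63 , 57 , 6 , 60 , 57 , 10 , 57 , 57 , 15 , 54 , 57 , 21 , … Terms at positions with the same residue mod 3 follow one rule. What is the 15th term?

Read the sequence 3 terms at a time; column i is its own pattern.
Subsequence A = 3, 6, 10, 15, 21: triangular numbers starting at T_2.
Subsequence B = 63, 60, 57, 54: arithmetic with common difference −3.
Subsequence C = 57, 57, 57, 57: the constant sequence 57.
The 15th slot belongs to subsequence C; its 5th term is 57.

57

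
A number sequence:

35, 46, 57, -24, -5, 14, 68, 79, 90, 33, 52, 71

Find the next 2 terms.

101, 112

Positions follow the repeating pattern AAABBB; grouping by letter gives 2 tracks.
Track A = 35, 46, 57, 68, 79, 90: linear: a_n = 24 + 11·n.
Track B = -24, -5, 14, 33, 52, 71: arithmetic, step +19.
Position 13 falls in track A as its term 7, giving 101.
The 14th slot belongs to track A; its 8th term is 112.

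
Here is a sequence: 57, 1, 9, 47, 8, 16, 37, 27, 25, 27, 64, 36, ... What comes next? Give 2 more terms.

Split by position mod 3 into 3 tracks.
Track A = 57, 47, 37, 27: arithmetic, step −10.
Track B = 1, 8, 27, 64: consecutive cubes n³ from n = 1.
Track C = 9, 16, 25, 36: the squares 3², 4², 5², ….
Term 13 comes from track A (its 5th entry): 17.
Position 14 falls in track B as its term 5, giving 125.

17, 125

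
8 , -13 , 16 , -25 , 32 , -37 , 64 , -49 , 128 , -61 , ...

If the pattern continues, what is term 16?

Taking every 2nd term gives 2 separate tracks.
Subsequence A = 8, 16, 32, 64, 128: a geometric progression (common ratio 2).
Subsequence B = -13, -25, -37, -49, -61: arithmetic with common difference −12.
The 16th slot belongs to subsequence B; its 8th term is -97.

-97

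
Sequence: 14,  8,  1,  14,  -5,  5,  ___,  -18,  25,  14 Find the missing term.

14

Taking every 3rd term gives 3 separate tracks.
Subsequence A = 14, 14, ?, 14: constant 14.
Subsequence B = 8, -5, -18: linear: a_n = 21 − 13·n.
Subsequence C = 1, 5, 25: successive powers of 5.
Subsequence A's pattern makes the blank 14.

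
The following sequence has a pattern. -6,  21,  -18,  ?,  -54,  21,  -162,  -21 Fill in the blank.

Taking every 2nd term gives 2 separate tracks.
Subsequence A: -6, -18, -54, -162. Geometric with ratio 3.
Subsequence B: 21, ?, 21, -21. Oscillating between 21 and -21.
So the missing entry in subsequence B is -21.

-21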